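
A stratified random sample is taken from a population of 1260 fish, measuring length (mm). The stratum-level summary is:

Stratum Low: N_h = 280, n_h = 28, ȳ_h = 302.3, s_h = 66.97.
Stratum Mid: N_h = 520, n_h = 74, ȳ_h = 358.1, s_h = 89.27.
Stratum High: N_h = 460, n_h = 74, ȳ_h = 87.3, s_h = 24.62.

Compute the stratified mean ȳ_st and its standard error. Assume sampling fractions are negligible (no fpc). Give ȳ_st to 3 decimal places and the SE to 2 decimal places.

ȳ_st = Σ W_h ȳ_h = (280·302.3 + 520·358.1 + 460·87.3)/1260 = 246.83651
V̂(ȳ_st) = Σ W_h² s_h²/n_h, with W_h = N_h/N and N = 1260:
  stratum Low: (280/1260)²·66.97²/28 = 7.91002
  stratum Mid: (520/1260)²·89.27²/74 = 18.3419
  stratum High: (460/1260)²·24.62²/74 = 1.09174
V̂(ȳ_st) = 27.3437
SE(ȳ_st) = √27.3437 = 5.22912

ȳ_st ≈ 246.837, SE ≈ 5.23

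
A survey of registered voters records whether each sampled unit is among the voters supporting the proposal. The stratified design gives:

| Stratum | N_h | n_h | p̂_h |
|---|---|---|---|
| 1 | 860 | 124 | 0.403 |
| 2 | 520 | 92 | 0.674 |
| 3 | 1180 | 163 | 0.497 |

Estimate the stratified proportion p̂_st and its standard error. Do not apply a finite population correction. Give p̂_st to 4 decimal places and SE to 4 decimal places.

N = 2560; stratum weights W_h = N_h/N.
p̂_st = Σ W_h p̂_h = (860·0.403 + 520·0.674 + 1180·0.497)/2560 = 0.50138
V̂(p̂_st) = Σ W_h² p̂_h(1−p̂_h)/(n_h−1):
  stratum 1: (860/2560)²·0.403·0.597/123 = 0.000220745
  stratum 2: (520/2560)²·0.674·0.326/91 = 9.96237e-05
  stratum 3: (1180/2560)²·0.497·0.503/162 = 0.000327864
V̂(p̂_st) = 0.000648233; SE = √V̂ = 0.0254604

p̂_st ≈ 0.5014, SE ≈ 0.0255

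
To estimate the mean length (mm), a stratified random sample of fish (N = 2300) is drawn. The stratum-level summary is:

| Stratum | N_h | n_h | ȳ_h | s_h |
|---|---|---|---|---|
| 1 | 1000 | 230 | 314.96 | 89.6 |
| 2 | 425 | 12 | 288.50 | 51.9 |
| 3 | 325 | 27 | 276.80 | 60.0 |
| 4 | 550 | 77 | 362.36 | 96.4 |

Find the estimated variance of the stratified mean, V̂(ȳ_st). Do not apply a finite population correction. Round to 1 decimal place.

V̂(ȳ_st) = Σ W_h² s_h²/n_h, with W_h = N_h/N and N = 2300:
  stratum 1: (1000/2300)²·89.6²/230 = 6.59831
  stratum 2: (425/2300)²·51.9²/12 = 7.66436
  stratum 3: (325/2300)²·60.0²/27 = 2.66226
  stratum 4: (550/2300)²·96.4²/77 = 6.90133
V̂(ȳ_st) = 23.8263

V̂(ȳ_st) ≈ 23.8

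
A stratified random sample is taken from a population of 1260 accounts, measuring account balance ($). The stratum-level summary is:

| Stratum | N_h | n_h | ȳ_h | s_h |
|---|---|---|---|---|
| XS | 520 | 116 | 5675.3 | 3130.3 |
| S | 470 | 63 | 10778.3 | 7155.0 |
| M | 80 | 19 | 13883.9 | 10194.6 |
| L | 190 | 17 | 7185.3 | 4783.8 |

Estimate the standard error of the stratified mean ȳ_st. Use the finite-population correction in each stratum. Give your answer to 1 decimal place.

SE(ȳ_st) ≈ 392.1

V̂(ȳ_st) = Σ W_h² (1 − n_h/N_h) s_h²/n_h, with W_h = N_h/N and N = 1260:
  stratum XS: (520/1260)²·(1 − 116/520)·3130.3²/116 = 11177.8
  stratum S: (470/1260)²·(1 − 63/470)·7155.0²/63 = 97910.6
  stratum M: (80/1260)²·(1 − 19/80)·10194.6²/19 = 16813.8
  stratum L: (190/1260)²·(1 − 17/190)·4783.8²/17 = 27871.2
V̂(ȳ_st) = 153773
SE(ȳ_st) = √153773 = 392.14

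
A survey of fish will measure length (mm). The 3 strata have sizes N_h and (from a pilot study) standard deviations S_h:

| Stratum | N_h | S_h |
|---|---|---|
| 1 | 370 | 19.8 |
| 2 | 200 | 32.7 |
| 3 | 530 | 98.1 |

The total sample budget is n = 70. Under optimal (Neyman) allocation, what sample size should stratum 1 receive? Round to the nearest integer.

Neyman allocation: n_h = n · N_h S_h / Σ N_i S_i, with n = 70.
  stratum 1: N_h·S_h = 370·19.8 = 7326.00
  stratum 2: N_h·S_h = 200·32.7 = 6540.00
  stratum 3: N_h·S_h = 530·98.1 = 51993.00
Σ N_h S_h = 65859.00
n for stratum 1 = 70·7326.00/65859.00 = 7.787 → 8

8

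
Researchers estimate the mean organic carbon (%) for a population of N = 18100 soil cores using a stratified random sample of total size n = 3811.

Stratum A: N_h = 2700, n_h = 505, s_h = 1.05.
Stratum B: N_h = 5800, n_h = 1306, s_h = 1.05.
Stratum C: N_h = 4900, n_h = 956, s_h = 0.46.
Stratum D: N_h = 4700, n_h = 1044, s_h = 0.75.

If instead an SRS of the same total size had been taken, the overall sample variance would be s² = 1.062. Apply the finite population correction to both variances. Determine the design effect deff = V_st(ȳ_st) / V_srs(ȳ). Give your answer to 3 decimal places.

deff ≈ 0.673

V̂(ȳ_st) = Σ W_h² (1 − n_h/N_h) s_h²/n_h, with W_h = N_h/N and N = 18100:
  stratum A: (2700/18100)²·(1 − 505/2700)·1.05²/505 = 3.94937e-05
  stratum B: (5800/18100)²·(1 − 1306/5800)·1.05²/1306 = 6.71644e-05
  stratum C: (4900/18100)²·(1 − 956/4900)·0.46²/956 = 1.30567e-05
  stratum D: (4700/18100)²·(1 − 1044/4700)·0.75²/1044 = 2.82598e-05
V_st = 0.000147975
V_srs = (1 − 3811/18100)·1.062/3811 = 0.000219993
deff = V_st / V_srs = 0.000147975/0.000219993 = 0.6726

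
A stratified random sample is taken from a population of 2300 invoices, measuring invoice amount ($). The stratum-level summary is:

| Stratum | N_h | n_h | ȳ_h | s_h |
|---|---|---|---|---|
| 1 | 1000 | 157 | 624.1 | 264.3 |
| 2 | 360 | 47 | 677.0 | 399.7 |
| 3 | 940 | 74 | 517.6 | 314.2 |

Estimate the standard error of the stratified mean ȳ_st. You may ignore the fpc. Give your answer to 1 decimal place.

V̂(ȳ_st) = Σ W_h² s_h²/n_h, with W_h = N_h/N and N = 2300:
  stratum 1: (1000/2300)²·264.3²/157 = 84.1083
  stratum 2: (360/2300)²·399.7²/47 = 83.276
  stratum 3: (940/2300)²·314.2²/74 = 222.834
V̂(ȳ_st) = 390.218
SE(ȳ_st) = √390.218 = 19.7539

SE(ȳ_st) ≈ 19.8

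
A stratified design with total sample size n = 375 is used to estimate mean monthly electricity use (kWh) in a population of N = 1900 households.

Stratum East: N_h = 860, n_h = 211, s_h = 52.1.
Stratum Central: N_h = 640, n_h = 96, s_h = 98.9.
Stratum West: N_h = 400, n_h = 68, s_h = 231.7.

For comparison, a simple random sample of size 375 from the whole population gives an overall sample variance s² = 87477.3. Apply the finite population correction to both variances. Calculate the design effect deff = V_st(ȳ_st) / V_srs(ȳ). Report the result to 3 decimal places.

V̂(ȳ_st) = Σ W_h² (1 − n_h/N_h) s_h²/n_h, with W_h = N_h/N and N = 1900:
  stratum East: (860/1900)²·(1 − 211/860)·52.1²/211 = 1.98897
  stratum Central: (640/1900)²·(1 − 96/640)·98.9²/96 = 9.82637
  stratum West: (400/1900)²·(1 − 68/400)·231.7²/68 = 29.0425
V_st = 40.8578
V_srs = (1 − 375/1900)·87477.3/375 = 187.232
deff = V_st / V_srs = 40.8578/187.232 = 0.2182

deff ≈ 0.218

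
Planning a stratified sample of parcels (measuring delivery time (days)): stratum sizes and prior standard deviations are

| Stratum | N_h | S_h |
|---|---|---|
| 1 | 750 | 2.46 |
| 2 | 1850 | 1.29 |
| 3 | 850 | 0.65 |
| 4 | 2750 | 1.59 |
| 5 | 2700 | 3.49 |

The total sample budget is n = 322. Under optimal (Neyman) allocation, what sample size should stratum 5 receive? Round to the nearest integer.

163

Neyman allocation: n_h = n · N_h S_h / Σ N_i S_i, with n = 322.
  stratum 1: N_h·S_h = 750·2.46 = 1845.00
  stratum 2: N_h·S_h = 1850·1.29 = 2386.50
  stratum 3: N_h·S_h = 850·0.65 = 552.50
  stratum 4: N_h·S_h = 2750·1.59 = 4372.50
  stratum 5: N_h·S_h = 2700·3.49 = 9423.00
Σ N_h S_h = 18579.50
n for stratum 5 = 322·9423.00/18579.50 = 163.309 → 163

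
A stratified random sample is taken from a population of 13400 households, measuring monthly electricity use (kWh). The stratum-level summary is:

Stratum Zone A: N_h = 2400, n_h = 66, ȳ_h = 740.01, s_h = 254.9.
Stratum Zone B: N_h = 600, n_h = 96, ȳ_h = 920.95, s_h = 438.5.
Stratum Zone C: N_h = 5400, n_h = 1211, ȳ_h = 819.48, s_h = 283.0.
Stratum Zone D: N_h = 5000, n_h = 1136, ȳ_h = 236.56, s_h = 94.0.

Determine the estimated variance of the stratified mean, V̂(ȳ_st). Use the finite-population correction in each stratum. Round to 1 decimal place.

V̂(ȳ_st) ≈ 43.3

V̂(ȳ_st) = Σ W_h² (1 − n_h/N_h) s_h²/n_h, with W_h = N_h/N and N = 13400:
  stratum Zone A: (2400/13400)²·(1 − 66/2400)·254.9²/66 = 30.7113
  stratum Zone B: (600/13400)²·(1 − 96/600)·438.5²/96 = 3.37318
  stratum Zone C: (5400/13400)²·(1 − 1211/5400)·283.0²/1211 = 8.3315
  stratum Zone D: (5000/13400)²·(1 − 1136/5000)·94.0²/1136 = 0.836903
V̂(ȳ_st) = 43.2529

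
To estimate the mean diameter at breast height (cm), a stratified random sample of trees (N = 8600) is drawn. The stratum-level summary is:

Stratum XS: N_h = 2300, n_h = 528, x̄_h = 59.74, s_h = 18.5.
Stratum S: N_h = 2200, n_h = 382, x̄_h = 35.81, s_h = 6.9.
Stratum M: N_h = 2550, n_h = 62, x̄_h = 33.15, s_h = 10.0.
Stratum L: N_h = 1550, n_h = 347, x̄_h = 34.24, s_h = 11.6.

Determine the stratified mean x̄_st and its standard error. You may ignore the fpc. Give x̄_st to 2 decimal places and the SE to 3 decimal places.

x̄_st = Σ W_h x̄_h = (2300·59.74 + 2200·35.81 + 2550·33.15 + 1550·34.24)/8600 = 41.13820
V̂(x̄_st) = Σ W_h² s_h²/n_h, with W_h = N_h/N and N = 8600:
  stratum XS: (2300/8600)²·18.5²/528 = 0.0463627
  stratum S: (2200/8600)²·6.9²/382 = 0.00815611
  stratum M: (2550/8600)²·10.0²/62 = 0.141805
  stratum L: (1550/8600)²·11.6²/347 = 0.0125966
V̂(x̄_st) = 0.20892
SE(x̄_st) = √0.20892 = 0.457078

x̄_st ≈ 41.14, SE ≈ 0.457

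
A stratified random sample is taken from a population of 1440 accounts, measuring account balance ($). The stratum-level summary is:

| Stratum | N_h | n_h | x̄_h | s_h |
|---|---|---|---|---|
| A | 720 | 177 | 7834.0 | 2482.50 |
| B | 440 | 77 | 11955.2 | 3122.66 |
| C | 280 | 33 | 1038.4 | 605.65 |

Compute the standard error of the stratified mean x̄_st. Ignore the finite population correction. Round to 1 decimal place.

V̂(x̄_st) = Σ W_h² s_h²/n_h, with W_h = N_h/N and N = 1440:
  stratum A: (720/1440)²·2482.50²/177 = 8704.53
  stratum B: (440/1440)²·3122.66²/77 = 11823.3
  stratum C: (280/1440)²·605.65²/33 = 420.262
V̂(x̄_st) = 20948.1
SE(x̄_st) = √20948.1 = 144.735

SE(x̄_st) ≈ 144.7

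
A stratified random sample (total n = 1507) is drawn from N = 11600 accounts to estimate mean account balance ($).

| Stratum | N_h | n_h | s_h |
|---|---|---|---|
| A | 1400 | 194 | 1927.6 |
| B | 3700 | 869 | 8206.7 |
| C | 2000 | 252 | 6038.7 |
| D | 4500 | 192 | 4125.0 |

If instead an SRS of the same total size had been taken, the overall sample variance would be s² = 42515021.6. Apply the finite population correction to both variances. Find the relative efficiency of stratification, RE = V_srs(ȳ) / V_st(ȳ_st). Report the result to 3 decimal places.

RE ≈ 1.077

V̂(ȳ_st) = Σ W_h² (1 − n_h/N_h) s_h²/n_h, with W_h = N_h/N and N = 11600:
  stratum A: (1400/11600)²·(1 − 194/1400)·1927.6²/194 = 240.321
  stratum B: (3700/11600)²·(1 − 869/3700)·8206.7²/869 = 6033.13
  stratum C: (2000/11600)²·(1 − 252/2000)·6038.7²/252 = 3759.6
  stratum D: (4500/11600)²·(1 − 192/4500)·4125.0²/192 = 12767.9
V_st = 22800.9
V_srs = (1 − 1507/11600)·42515021.6/1507 = 24546.6
Relative efficiency = V_srs / V_st = 24546.6/22800.9 = 1.0766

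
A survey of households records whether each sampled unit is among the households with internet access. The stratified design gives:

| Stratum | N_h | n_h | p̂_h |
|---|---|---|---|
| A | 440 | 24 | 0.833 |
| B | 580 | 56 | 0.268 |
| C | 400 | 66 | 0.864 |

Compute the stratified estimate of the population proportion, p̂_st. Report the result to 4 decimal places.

p̂_st ≈ 0.6110

N = 1420; stratum weights W_h = N_h/N.
p̂_st = Σ W_h p̂_h = (440·0.833 + 580·0.268 + 400·0.864)/1420 = 0.61096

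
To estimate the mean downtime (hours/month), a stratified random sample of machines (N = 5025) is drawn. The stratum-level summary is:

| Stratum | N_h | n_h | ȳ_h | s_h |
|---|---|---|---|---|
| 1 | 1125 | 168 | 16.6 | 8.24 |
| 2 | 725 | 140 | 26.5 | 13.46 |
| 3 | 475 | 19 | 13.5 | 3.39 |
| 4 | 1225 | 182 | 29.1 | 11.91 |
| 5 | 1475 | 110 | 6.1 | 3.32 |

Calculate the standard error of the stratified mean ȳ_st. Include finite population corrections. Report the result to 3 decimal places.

V̂(ȳ_st) = Σ W_h² (1 − n_h/N_h) s_h²/n_h, with W_h = N_h/N and N = 5025:
  stratum 1: (1125/5025)²·(1 − 168/1125)·8.24²/168 = 0.0172321
  stratum 2: (725/5025)²·(1 − 140/725)·13.46²/140 = 0.0217362
  stratum 3: (475/5025)²·(1 − 19/475)·3.39²/19 = 0.00518838
  stratum 4: (1225/5025)²·(1 − 182/1225)·11.91²/182 = 0.0394367
  stratum 5: (1475/5025)²·(1 − 110/1475)·3.32²/110 = 0.0079898
V̂(ȳ_st) = 0.0915832
SE(ȳ_st) = √0.0915832 = 0.302627

SE(ȳ_st) ≈ 0.303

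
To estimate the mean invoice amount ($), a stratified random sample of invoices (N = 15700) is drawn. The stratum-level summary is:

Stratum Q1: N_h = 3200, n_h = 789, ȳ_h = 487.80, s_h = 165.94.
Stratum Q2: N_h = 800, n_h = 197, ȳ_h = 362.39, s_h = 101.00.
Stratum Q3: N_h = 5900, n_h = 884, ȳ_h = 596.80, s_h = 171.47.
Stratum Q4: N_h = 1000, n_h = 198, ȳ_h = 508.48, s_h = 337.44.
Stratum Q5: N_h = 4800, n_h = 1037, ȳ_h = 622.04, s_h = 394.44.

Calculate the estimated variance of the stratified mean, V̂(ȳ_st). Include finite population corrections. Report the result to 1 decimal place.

V̂(ȳ_st) = Σ W_h² (1 − n_h/N_h) s_h²/n_h, with W_h = N_h/N and N = 15700:
  stratum Q1: (3200/15700)²·(1 − 789/3200)·165.94²/789 = 1.09238
  stratum Q2: (800/15700)²·(1 − 197/800)·101.00²/197 = 0.101341
  stratum Q3: (5900/15700)²·(1 − 884/5900)·171.47²/884 = 3.99332
  stratum Q4: (1000/15700)²·(1 − 198/1000)·337.44²/198 = 1.87113
  stratum Q5: (4800/15700)²·(1 − 1037/4800)·394.44²/1037 = 10.9941
V̂(ȳ_st) = 18.0523

V̂(ȳ_st) ≈ 18.1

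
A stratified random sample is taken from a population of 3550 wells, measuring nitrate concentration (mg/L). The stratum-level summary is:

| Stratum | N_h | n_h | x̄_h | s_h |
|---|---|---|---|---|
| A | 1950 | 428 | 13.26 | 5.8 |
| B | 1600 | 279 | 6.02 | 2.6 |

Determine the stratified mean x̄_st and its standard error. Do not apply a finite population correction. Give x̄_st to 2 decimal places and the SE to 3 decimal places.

x̄_st = Σ W_h x̄_h = (1950·13.26 + 1600·6.02)/3550 = 9.99690
V̂(x̄_st) = Σ W_h² s_h²/n_h, with W_h = N_h/N and N = 3550:
  stratum A: (1950/3550)²·5.8²/428 = 0.0237151
  stratum B: (1600/3550)²·2.6²/279 = 0.00492182
V̂(x̄_st) = 0.0286369
SE(x̄_st) = √0.0286369 = 0.169224

x̄_st ≈ 10.00, SE ≈ 0.169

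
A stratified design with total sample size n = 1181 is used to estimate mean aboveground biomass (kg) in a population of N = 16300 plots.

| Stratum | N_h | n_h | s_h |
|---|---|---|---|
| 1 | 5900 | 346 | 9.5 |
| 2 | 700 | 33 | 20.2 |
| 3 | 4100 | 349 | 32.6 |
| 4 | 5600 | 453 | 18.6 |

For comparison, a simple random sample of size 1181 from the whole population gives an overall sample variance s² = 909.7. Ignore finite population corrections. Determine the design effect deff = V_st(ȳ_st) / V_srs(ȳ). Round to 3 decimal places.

deff ≈ 0.441

V̂(ȳ_st) = Σ W_h² s_h²/n_h, with W_h = N_h/N and N = 16300:
  stratum 1: (5900/16300)²·9.5²/346 = 0.0341743
  stratum 2: (700/16300)²·20.2²/33 = 0.0228039
  stratum 3: (4100/16300)²·32.6²/349 = 0.192665
  stratum 4: (5600/16300)²·18.6²/453 = 0.0901423
V_st = 0.339785
V_srs = s²/n = 909.7/1181 = 0.770279
deff = V_st / V_srs = 0.339785/0.770279 = 0.4411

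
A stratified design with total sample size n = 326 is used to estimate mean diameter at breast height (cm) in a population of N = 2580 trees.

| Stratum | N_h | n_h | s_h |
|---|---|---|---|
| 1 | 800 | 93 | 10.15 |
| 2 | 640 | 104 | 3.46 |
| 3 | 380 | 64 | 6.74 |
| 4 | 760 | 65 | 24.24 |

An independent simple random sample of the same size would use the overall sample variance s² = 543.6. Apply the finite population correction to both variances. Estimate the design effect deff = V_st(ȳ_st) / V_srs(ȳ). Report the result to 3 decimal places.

deff ≈ 0.570

V̂(ȳ_st) = Σ W_h² (1 − n_h/N_h) s_h²/n_h, with W_h = N_h/N and N = 2580:
  stratum 1: (800/2580)²·(1 − 93/800)·10.15²/93 = 0.0941281
  stratum 2: (640/2580)²·(1 − 104/640)·3.46²/104 = 0.00593232
  stratum 3: (380/2580)²·(1 − 64/380)·6.74²/64 = 0.0128047
  stratum 4: (760/2580)²·(1 − 65/760)·24.24²/65 = 0.717317
V_st = 0.830182
V_srs = (1 − 326/2580)·543.6/326 = 1.45679
deff = V_st / V_srs = 0.830182/1.45679 = 0.5699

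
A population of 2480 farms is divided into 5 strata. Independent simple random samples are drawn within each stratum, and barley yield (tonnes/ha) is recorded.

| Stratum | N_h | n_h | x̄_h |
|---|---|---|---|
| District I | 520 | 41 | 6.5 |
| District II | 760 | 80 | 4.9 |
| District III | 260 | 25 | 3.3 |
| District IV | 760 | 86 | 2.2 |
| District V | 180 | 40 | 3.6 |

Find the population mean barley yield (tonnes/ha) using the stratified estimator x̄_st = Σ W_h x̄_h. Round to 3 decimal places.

N = Σ N_h = 2480. Stratum weights W_h = N_h/N.
x̄_st = (520·6.5 + 760·4.9 + 260·3.3 + 760·2.2 + 180·3.6) / 2480 = 4.14597

x̄_st ≈ 4.146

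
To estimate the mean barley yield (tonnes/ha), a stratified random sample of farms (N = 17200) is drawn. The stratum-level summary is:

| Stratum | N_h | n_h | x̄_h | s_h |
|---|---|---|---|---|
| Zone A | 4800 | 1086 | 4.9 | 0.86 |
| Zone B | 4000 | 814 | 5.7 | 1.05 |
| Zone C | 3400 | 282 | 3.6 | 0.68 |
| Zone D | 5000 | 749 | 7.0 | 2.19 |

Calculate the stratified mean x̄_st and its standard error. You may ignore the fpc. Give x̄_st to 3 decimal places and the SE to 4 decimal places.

x̄_st ≈ 5.440, SE ≈ 0.0270

x̄_st = Σ W_h x̄_h = (4800·4.9 + 4000·5.7 + 3400·3.6 + 5000·7.0)/17200 = 5.43953
V̂(x̄_st) = Σ W_h² s_h²/n_h, with W_h = N_h/N and N = 17200:
  stratum Zone A: (4800/17200)²·0.86²/1086 = 5.30387e-05
  stratum Zone B: (4000/17200)²·1.05²/814 = 7.32516e-05
  stratum Zone C: (3400/17200)²·0.68²/282 = 6.40722e-05
  stratum Zone D: (5000/17200)²·2.19²/749 = 0.000541115
V̂(x̄_st) = 0.000731477
SE(x̄_st) = √0.000731477 = 0.0270458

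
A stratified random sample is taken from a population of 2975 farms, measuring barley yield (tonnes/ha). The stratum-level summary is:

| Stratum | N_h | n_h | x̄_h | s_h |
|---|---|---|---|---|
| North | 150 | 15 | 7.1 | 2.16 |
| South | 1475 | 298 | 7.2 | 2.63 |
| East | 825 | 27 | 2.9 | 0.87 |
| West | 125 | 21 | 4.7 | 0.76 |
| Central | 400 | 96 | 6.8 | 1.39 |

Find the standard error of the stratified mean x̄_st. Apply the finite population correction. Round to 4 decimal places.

V̂(x̄_st) = Σ W_h² (1 − n_h/N_h) s_h²/n_h, with W_h = N_h/N and N = 2975:
  stratum North: (150/2975)²·(1 − 15/150)·2.16²/15 = 0.000711651
  stratum South: (1475/2975)²·(1 − 298/1475)·2.63²/298 = 0.00455292
  stratum East: (825/2975)²·(1 − 27/825)·0.87²/27 = 0.00208525
  stratum West: (125/2975)²·(1 − 21/125)·0.76²/21 = 4.03996e-05
  stratum Central: (400/2975)²·(1 − 96/400)·1.39²/96 = 0.000276515
V̂(x̄_st) = 0.00766673
SE(x̄_st) = √0.00766673 = 0.0875599

SE(x̄_st) ≈ 0.0876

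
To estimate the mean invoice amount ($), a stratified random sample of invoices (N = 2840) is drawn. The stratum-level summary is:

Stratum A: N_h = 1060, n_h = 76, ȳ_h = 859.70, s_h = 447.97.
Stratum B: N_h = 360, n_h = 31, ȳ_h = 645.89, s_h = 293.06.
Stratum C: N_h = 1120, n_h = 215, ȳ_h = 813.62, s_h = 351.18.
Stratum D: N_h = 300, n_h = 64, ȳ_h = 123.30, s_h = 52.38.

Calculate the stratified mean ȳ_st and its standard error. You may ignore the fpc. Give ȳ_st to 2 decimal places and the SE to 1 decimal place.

ȳ_st = Σ W_h ȳ_h = (1060·859.70 + 360·645.89 + 1120·813.62 + 300·123.30)/2840 = 736.63620
V̂(ȳ_st) = Σ W_h² s_h²/n_h, with W_h = N_h/N and N = 2840:
  stratum A: (1060/2840)²·447.97²/76 = 367.84
  stratum B: (360/2840)²·293.06²/31 = 44.5164
  stratum C: (1120/2840)²·351.18²/215 = 89.2114
  stratum D: (300/2840)²·52.38²/64 = 0.478362
V̂(ȳ_st) = 502.046
SE(ȳ_st) = √502.046 = 22.4064

ȳ_st ≈ 736.64, SE ≈ 22.4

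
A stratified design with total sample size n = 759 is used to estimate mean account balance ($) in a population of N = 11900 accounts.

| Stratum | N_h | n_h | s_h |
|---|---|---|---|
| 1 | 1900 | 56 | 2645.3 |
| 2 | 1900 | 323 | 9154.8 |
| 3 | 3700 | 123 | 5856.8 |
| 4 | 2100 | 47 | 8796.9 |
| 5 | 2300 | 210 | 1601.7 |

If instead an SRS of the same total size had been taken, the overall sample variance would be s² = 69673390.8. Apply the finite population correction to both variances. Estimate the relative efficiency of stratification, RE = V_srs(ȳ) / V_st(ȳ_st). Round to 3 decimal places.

V̂(ȳ_st) = Σ W_h² (1 − n_h/N_h) s_h²/n_h, with W_h = N_h/N and N = 11900:
  stratum 1: (1900/11900)²·(1 − 56/1900)·2645.3²/56 = 3091.59
  stratum 2: (1900/11900)²·(1 − 323/1900)·9154.8²/323 = 5490.18
  stratum 3: (3700/11900)²·(1 − 123/3700)·5856.8²/123 = 26064.1
  stratum 4: (2100/11900)²·(1 − 47/2100)·8796.9²/47 = 50127.5
  stratum 5: (2300/11900)²·(1 − 210/2300)·1601.7²/210 = 414.69
V_st = 85188
V_srs = (1 − 759/11900)·69673390.8/759 = 85941.4
Relative efficiency = V_srs / V_st = 85941.4/85188 = 1.0088

RE ≈ 1.009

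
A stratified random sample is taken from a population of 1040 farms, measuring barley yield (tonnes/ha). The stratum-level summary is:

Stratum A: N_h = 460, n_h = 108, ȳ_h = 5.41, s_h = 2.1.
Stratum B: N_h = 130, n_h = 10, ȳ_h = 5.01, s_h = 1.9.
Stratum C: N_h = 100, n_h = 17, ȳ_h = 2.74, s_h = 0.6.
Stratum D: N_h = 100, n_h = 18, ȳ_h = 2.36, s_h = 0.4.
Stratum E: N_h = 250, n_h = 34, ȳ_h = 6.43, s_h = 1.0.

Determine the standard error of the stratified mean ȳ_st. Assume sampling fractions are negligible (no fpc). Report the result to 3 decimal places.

SE(ȳ_st) ≈ 0.125

V̂(ȳ_st) = Σ W_h² s_h²/n_h, with W_h = N_h/N and N = 1040:
  stratum A: (460/1040)²·2.1²/108 = 0.00798847
  stratum B: (130/1040)²·1.9²/10 = 0.00564062
  stratum C: (100/1040)²·0.6²/17 = 0.000195788
  stratum D: (100/1040)²·0.4²/18 = 8.21828e-05
  stratum E: (250/1040)²·1.0²/34 = 0.00169955
V̂(ȳ_st) = 0.0156066
SE(ȳ_st) = √0.0156066 = 0.124926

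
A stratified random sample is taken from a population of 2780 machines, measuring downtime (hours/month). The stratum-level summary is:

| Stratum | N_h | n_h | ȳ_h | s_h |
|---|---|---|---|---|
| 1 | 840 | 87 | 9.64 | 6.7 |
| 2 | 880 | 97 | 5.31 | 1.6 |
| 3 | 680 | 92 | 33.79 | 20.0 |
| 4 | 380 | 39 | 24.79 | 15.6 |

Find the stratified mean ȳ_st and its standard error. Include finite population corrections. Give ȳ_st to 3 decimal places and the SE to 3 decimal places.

ȳ_st ≈ 16.247, SE ≈ 0.612

ȳ_st = Σ W_h ȳ_h = (840·9.64 + 880·5.31 + 680·33.79 + 380·24.79)/2780 = 16.24741
V̂(ȳ_st) = Σ W_h² (1 − n_h/N_h) s_h²/n_h, with W_h = N_h/N and N = 2780:
  stratum 1: (840/2780)²·(1 − 87/840)·6.7²/87 = 0.0422294
  stratum 2: (880/2780)²·(1 − 97/880)·1.6²/97 = 0.00235301
  stratum 3: (680/2780)²·(1 − 92/680)·20.0²/92 = 0.224941
  stratum 4: (380/2780)²·(1 − 39/380)·15.6²/39 = 0.104624
V̂(ȳ_st) = 0.374148
SE(ȳ_st) = √0.374148 = 0.611676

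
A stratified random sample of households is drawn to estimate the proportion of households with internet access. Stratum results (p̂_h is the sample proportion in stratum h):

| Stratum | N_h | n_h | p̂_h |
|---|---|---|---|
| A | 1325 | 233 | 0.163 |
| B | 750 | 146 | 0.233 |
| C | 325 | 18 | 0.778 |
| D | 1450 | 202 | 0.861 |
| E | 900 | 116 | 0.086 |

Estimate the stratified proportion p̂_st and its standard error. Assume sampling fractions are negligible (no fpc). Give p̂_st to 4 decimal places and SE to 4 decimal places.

p̂_st ≈ 0.4146, SE ≈ 0.0143

N = 4750; stratum weights W_h = N_h/N.
p̂_st = Σ W_h p̂_h = (1325·0.163 + 750·0.233 + 325·0.778 + 1450·0.861 + 900·0.086)/4750 = 0.41462
V̂(p̂_st) = Σ W_h² p̂_h(1−p̂_h)/(n_h−1):
  stratum A: (1325/4750)²·0.163·0.837/232 = 4.57583e-05
  stratum B: (750/4750)²·0.233·0.767/145 = 3.07269e-05
  stratum C: (325/4750)²·0.778·0.222/17 = 4.75623e-05
  stratum D: (1450/4750)²·0.861·0.139/201 = 5.54844e-05
  stratum E: (900/4750)²·0.086·0.914/115 = 2.45383e-05
V̂(p̂_st) = 0.00020407; SE = √V̂ = 0.0142853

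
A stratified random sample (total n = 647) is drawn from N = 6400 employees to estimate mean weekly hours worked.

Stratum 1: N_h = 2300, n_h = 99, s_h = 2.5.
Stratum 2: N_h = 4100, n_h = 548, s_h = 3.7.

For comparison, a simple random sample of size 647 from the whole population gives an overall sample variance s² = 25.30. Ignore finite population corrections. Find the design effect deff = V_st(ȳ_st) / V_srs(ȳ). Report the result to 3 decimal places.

V̂(ȳ_st) = Σ W_h² s_h²/n_h, with W_h = N_h/N and N = 6400:
  stratum 1: (2300/6400)²·2.5²/99 = 0.00815343
  stratum 2: (4100/6400)²·3.7²/548 = 0.0102525
V_st = 0.018406
V_srs = s²/n = 25.30/647 = 0.0391036
deff = V_st / V_srs = 0.018406/0.0391036 = 0.4707

deff ≈ 0.471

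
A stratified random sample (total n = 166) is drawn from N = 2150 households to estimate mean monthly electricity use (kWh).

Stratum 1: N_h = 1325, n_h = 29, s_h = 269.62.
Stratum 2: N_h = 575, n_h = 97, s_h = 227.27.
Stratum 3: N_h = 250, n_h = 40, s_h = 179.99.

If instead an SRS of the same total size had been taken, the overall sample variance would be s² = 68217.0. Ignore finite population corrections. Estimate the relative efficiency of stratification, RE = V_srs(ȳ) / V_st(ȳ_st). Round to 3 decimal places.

RE ≈ 0.410

V̂(ȳ_st) = Σ W_h² s_h²/n_h, with W_h = N_h/N and N = 2150:
  stratum 1: (1325/2150)²·269.62²/29 = 952.053
  stratum 2: (575/2150)²·227.27²/97 = 38.0865
  stratum 3: (250/2150)²·179.99²/40 = 10.9506
V_st = 1001.09
V_srs = s²/n = 68217.0/166 = 410.946
Relative efficiency = V_srs / V_st = 410.946/1001.09 = 0.4105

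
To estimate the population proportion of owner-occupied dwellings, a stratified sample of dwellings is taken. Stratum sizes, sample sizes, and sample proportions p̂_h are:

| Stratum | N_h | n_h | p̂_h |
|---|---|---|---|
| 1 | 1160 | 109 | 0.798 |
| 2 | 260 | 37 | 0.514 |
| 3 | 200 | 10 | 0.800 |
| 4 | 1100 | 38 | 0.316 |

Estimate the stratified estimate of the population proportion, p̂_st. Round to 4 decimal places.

N = 2720; stratum weights W_h = N_h/N.
p̂_st = Σ W_h p̂_h = (1160·0.798 + 260·0.514 + 200·0.800 + 1100·0.316)/2720 = 0.57607

p̂_st ≈ 0.5761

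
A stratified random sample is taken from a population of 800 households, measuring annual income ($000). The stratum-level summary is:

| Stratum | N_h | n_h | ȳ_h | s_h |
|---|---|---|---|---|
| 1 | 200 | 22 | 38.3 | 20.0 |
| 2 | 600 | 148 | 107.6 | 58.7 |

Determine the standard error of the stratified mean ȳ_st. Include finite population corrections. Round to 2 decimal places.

SE(ȳ_st) ≈ 3.30

V̂(ȳ_st) = Σ W_h² (1 − n_h/N_h) s_h²/n_h, with W_h = N_h/N and N = 800:
  stratum 1: (200/800)²·(1 − 22/200)·20.0²/22 = 1.01136
  stratum 2: (600/800)²·(1 − 148/600)·58.7²/148 = 9.86562
V̂(ȳ_st) = 10.877
SE(ȳ_st) = √10.877 = 3.29803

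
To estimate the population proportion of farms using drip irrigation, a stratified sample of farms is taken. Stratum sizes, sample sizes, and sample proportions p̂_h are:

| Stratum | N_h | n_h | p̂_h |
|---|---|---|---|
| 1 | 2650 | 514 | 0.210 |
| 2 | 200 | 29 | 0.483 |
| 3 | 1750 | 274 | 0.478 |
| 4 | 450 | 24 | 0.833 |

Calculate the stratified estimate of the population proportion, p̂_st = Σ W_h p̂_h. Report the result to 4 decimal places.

p̂_st ≈ 0.3692

N = 5050; stratum weights W_h = N_h/N.
p̂_st = Σ W_h p̂_h = (2650·0.210 + 200·0.483 + 1750·0.478 + 450·0.833)/5050 = 0.36920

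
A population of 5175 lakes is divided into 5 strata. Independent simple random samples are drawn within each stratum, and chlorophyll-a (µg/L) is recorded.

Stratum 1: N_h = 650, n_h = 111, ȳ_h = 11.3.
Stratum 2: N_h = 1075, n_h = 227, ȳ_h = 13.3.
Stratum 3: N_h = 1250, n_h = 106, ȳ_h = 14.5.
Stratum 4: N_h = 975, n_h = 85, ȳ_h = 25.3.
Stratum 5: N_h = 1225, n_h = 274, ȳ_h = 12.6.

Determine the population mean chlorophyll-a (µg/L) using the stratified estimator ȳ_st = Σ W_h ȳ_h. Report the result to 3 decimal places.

ȳ_st ≈ 15.434

N = Σ N_h = 5175. Stratum weights W_h = N_h/N.
ȳ_st = (650·11.3 + 1075·13.3 + 1250·14.5 + 975·25.3 + 1225·12.6) / 5175 = 15.43382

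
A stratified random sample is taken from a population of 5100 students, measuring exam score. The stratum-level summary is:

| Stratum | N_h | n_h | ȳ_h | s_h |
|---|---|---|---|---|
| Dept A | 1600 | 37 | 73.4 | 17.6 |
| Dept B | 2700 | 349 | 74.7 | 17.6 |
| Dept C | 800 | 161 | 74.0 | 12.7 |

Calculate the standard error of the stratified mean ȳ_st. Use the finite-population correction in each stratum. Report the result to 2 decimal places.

V̂(ȳ_st) = Σ W_h² (1 − n_h/N_h) s_h²/n_h, with W_h = N_h/N and N = 5100:
  stratum Dept A: (1600/5100)²·(1 − 37/1600)·17.6²/37 = 0.804938
  stratum Dept B: (2700/5100)²·(1 − 349/2700)·17.6²/349 = 0.216609
  stratum Dept C: (800/5100)²·(1 − 161/800)·12.7²/161 = 0.0196894
V̂(ȳ_st) = 1.04124
SE(ȳ_st) = √1.04124 = 1.02041

SE(ȳ_st) ≈ 1.02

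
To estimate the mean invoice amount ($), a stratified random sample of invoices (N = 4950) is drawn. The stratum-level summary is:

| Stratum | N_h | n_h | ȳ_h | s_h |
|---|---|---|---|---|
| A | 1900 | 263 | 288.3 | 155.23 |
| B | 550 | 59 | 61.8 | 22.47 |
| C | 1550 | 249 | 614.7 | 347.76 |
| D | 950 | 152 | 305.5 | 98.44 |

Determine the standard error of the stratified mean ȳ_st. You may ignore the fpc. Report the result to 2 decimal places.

SE(ȳ_st) ≈ 7.97

V̂(ȳ_st) = Σ W_h² s_h²/n_h, with W_h = N_h/N and N = 4950:
  stratum A: (1900/4950)²·155.23²/263 = 13.4987
  stratum B: (550/4950)²·22.47²/59 = 0.10565
  stratum C: (1550/4950)²·347.76²/249 = 47.6226
  stratum D: (950/4950)²·98.44²/152 = 2.34821
V̂(ȳ_st) = 63.5751
SE(ȳ_st) = √63.5751 = 7.9734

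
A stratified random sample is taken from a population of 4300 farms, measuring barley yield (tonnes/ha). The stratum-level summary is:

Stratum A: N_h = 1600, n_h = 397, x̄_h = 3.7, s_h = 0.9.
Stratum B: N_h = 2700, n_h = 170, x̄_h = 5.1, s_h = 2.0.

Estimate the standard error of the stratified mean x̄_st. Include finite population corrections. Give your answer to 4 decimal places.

SE(x̄_st) ≈ 0.0944

V̂(x̄_st) = Σ W_h² (1 − n_h/N_h) s_h²/n_h, with W_h = N_h/N and N = 4300:
  stratum A: (1600/4300)²·(1 − 397/1600)·0.9²/397 = 0.000212394
  stratum B: (2700/4300)²·(1 − 170/2700)·2.0²/170 = 0.00869278
V̂(x̄_st) = 0.00890517
SE(x̄_st) = √0.00890517 = 0.0943672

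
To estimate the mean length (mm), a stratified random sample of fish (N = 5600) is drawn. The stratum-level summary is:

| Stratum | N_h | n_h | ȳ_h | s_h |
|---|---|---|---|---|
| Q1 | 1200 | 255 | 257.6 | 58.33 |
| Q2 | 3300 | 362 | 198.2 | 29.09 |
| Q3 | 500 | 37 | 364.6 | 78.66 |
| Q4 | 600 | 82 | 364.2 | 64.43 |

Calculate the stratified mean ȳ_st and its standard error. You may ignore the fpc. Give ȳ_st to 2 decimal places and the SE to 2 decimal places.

ȳ_st ≈ 243.57, SE ≈ 1.83

ȳ_st = Σ W_h ȳ_h = (1200·257.6 + 3300·198.2 + 500·364.6 + 600·364.2)/5600 = 243.57143
V̂(ȳ_st) = Σ W_h² s_h²/n_h, with W_h = N_h/N and N = 5600:
  stratum Q1: (1200/5600)²·58.33²/255 = 0.612675
  stratum Q2: (3300/5600)²·29.09²/362 = 0.811766
  stratum Q3: (500/5600)²·78.66²/37 = 1.33312
  stratum Q4: (600/5600)²·64.43²/82 = 0.581151
V̂(ȳ_st) = 3.33871
SE(ȳ_st) = √3.33871 = 1.82721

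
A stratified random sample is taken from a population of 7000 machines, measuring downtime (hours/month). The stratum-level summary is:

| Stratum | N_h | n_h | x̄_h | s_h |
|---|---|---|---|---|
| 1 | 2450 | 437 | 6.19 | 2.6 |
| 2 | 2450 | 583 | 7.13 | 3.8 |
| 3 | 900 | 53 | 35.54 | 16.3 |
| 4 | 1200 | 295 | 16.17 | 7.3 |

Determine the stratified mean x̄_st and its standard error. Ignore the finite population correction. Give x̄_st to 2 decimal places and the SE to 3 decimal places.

x̄_st ≈ 12.00, SE ≈ 0.305

x̄_st = Σ W_h x̄_h = (2450·6.19 + 2450·7.13 + 900·35.54 + 1200·16.17)/7000 = 12.00343
V̂(x̄_st) = Σ W_h² s_h²/n_h, with W_h = N_h/N and N = 7000:
  stratum 1: (2450/7000)²·2.6²/437 = 0.00189497
  stratum 2: (2450/7000)²·3.8²/583 = 0.00303413
  stratum 3: (900/7000)²·16.3²/53 = 0.0828683
  stratum 4: (1200/7000)²·7.3²/295 = 0.00530872
V̂(x̄_st) = 0.0931061
SE(x̄_st) = √0.0931061 = 0.305133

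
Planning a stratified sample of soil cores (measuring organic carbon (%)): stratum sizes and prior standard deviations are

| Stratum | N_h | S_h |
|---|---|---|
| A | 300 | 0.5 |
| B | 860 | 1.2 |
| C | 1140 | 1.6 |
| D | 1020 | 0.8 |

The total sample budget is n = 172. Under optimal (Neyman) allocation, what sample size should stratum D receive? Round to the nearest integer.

37

Neyman allocation: n_h = n · N_h S_h / Σ N_i S_i, with n = 172.
  stratum A: N_h·S_h = 300·0.5 = 150.00
  stratum B: N_h·S_h = 860·1.2 = 1032.00
  stratum C: N_h·S_h = 1140·1.6 = 1824.00
  stratum D: N_h·S_h = 1020·0.8 = 816.00
Σ N_h S_h = 3822.00
n for stratum D = 172·816.00/3822.00 = 36.722 → 37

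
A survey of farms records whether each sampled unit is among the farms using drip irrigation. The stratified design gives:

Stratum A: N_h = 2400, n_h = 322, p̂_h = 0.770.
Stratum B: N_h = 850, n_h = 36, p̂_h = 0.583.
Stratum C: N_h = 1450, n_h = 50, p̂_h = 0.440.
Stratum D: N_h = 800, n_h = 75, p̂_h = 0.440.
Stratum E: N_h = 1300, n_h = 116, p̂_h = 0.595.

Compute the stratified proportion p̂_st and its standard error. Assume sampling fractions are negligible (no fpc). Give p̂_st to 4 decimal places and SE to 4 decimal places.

N = 6800; stratum weights W_h = N_h/N.
p̂_st = Σ W_h p̂_h = (2400·0.770 + 850·0.583 + 1450·0.440 + 800·0.440 + 1300·0.595)/6800 = 0.60398
V̂(p̂_st) = Σ W_h² p̂_h(1−p̂_h)/(n_h−1):
  stratum A: (2400/6800)²·0.770·0.230/321 = 6.87255e-05
  stratum B: (850/6800)²·0.583·0.417/35 = 0.000108532
  stratum C: (1450/6800)²·0.440·0.560/49 = 0.000228646
  stratum D: (800/6800)²·0.440·0.560/74 = 4.60862e-05
  stratum E: (1300/6800)²·0.595·0.405/115 = 7.65849e-05
V̂(p̂_st) = 0.000528574; SE = √V̂ = 0.0229907

p̂_st ≈ 0.6040, SE ≈ 0.0230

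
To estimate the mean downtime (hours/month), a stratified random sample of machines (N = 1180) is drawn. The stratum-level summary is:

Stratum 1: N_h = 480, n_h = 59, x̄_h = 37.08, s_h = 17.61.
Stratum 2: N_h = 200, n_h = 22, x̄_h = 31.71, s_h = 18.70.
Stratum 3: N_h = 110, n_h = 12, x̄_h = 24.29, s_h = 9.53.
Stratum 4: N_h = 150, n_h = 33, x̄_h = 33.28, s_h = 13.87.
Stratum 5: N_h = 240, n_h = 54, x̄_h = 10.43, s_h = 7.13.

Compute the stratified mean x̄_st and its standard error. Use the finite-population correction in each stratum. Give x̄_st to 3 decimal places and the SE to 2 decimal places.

x̄_st = Σ W_h x̄_h = (480·37.08 + 200·31.71 + 110·24.29 + 150·33.28 + 240·10.43)/1180 = 29.07415
V̂(x̄_st) = Σ W_h² (1 − n_h/N_h) s_h²/n_h, with W_h = N_h/N and N = 1180:
  stratum 1: (480/1180)²·(1 − 59/480)·17.61²/59 = 0.762827
  stratum 2: (200/1180)²·(1 − 22/200)·18.70²/22 = 0.406393
  stratum 3: (110/1180)²·(1 − 12/110)·9.53²/12 = 0.0585948
  stratum 4: (150/1180)²·(1 − 33/150)·13.87²/33 = 0.0734771
  stratum 5: (240/1180)²·(1 − 54/240)·7.13²/54 = 0.0301818
V̂(x̄_st) = 1.33147
SE(x̄_st) = √1.33147 = 1.1539

x̄_st ≈ 29.074, SE ≈ 1.15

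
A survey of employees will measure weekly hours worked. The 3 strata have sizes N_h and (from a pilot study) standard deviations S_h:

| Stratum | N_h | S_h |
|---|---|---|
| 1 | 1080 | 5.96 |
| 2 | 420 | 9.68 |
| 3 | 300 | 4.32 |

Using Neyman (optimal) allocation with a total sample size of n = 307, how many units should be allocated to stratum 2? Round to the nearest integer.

106

Neyman allocation: n_h = n · N_h S_h / Σ N_i S_i, with n = 307.
  stratum 1: N_h·S_h = 1080·5.96 = 6436.80
  stratum 2: N_h·S_h = 420·9.68 = 4065.60
  stratum 3: N_h·S_h = 300·4.32 = 1296.00
Σ N_h S_h = 11798.40
n for stratum 2 = 307·4065.60/11798.40 = 105.789 → 106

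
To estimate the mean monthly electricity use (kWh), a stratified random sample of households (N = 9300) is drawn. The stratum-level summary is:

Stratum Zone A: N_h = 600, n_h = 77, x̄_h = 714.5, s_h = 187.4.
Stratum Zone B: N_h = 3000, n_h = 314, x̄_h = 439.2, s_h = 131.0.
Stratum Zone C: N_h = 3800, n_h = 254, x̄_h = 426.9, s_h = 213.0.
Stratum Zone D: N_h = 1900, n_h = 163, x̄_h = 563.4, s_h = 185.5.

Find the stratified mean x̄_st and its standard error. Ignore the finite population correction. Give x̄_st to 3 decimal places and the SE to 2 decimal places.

x̄_st ≈ 477.310, SE ≈ 6.80

x̄_st = Σ W_h x̄_h = (600·714.5 + 3000·439.2 + 3800·426.9 + 1900·563.4)/9300 = 477.30968
V̂(x̄_st) = Σ W_h² s_h²/n_h, with W_h = N_h/N and N = 9300:
  stratum Zone A: (600/9300)²·187.4²/77 = 1.89839
  stratum Zone B: (3000/9300)²·131.0²/314 = 5.68708
  stratum Zone C: (3800/9300)²·213.0²/254 = 29.8213
  stratum Zone D: (1900/9300)²·185.5²/163 = 8.81133
V̂(x̄_st) = 46.2181
SE(x̄_st) = √46.2181 = 6.79839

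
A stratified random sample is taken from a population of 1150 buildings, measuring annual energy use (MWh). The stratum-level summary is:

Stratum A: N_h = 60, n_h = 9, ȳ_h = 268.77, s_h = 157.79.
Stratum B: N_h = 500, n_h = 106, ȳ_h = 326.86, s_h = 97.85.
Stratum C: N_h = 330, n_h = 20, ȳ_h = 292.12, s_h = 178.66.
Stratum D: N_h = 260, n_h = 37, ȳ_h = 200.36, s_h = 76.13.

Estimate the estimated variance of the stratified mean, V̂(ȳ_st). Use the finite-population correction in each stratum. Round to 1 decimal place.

V̂(ȳ_st) ≈ 150.2

V̂(ȳ_st) = Σ W_h² (1 − n_h/N_h) s_h²/n_h, with W_h = N_h/N and N = 1150:
  stratum A: (60/1150)²·(1 − 9/60)·157.79²/9 = 6.40092
  stratum B: (500/1150)²·(1 − 106/500)·97.85²/106 = 13.4551
  stratum C: (330/1150)²·(1 − 20/330)·178.66²/20 = 123.454
  stratum D: (260/1150)²·(1 − 37/260)·76.13²/37 = 6.8674
V̂(ȳ_st) = 150.177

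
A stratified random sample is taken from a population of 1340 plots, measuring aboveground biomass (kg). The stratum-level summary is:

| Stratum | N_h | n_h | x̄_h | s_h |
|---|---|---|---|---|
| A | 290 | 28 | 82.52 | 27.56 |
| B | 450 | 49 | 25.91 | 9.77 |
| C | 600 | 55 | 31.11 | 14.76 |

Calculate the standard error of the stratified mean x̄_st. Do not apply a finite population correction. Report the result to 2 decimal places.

SE(x̄_st) ≈ 1.51

V̂(x̄_st) = Σ W_h² s_h²/n_h, with W_h = N_h/N and N = 1340:
  stratum A: (290/1340)²·27.56²/28 = 1.27054
  stratum B: (450/1340)²·9.77²/49 = 0.219689
  stratum C: (600/1340)²·14.76²/55 = 0.794151
V̂(x̄_st) = 2.28438
SE(x̄_st) = √2.28438 = 1.51141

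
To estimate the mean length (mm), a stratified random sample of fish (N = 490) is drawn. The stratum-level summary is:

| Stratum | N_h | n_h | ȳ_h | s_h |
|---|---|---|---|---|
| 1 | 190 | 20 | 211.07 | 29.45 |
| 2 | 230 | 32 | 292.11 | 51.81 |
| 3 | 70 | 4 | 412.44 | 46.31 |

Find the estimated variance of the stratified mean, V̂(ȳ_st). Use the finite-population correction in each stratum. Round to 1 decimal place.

V̂(ȳ_st) = Σ W_h² (1 − n_h/N_h) s_h²/n_h, with W_h = N_h/N and N = 490:
  stratum 1: (190/490)²·(1 − 20/190)·29.45²/20 = 5.83379
  stratum 2: (230/490)²·(1 − 32/230)·51.81²/32 = 15.9103
  stratum 3: (70/490)²·(1 − 4/70)·46.31²/4 = 10.3167
V̂(ȳ_st) = 32.0607

V̂(ȳ_st) ≈ 32.1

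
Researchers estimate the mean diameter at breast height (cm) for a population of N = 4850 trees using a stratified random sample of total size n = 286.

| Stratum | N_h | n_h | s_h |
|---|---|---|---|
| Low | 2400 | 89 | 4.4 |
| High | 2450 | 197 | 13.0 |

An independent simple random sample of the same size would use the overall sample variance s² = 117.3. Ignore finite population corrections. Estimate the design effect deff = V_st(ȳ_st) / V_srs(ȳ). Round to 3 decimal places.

deff ≈ 0.664

V̂(ȳ_st) = Σ W_h² s_h²/n_h, with W_h = N_h/N and N = 4850:
  stratum Low: (2400/4850)²·4.4²/89 = 0.0532665
  stratum High: (2450/4850)²·13.0²/197 = 0.218912
V_st = 0.272178
V_srs = s²/n = 117.3/286 = 0.41014
deff = V_st / V_srs = 0.272178/0.41014 = 0.6636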